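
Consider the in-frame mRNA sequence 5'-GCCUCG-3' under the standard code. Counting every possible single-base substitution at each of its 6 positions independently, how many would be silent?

Codon 1 (GCC, Ala): 3 synonymous substitutions.
Codon 2 (UCG, Ser): 3 synonymous substitutions.
Total: 3 + 3 = 6.

6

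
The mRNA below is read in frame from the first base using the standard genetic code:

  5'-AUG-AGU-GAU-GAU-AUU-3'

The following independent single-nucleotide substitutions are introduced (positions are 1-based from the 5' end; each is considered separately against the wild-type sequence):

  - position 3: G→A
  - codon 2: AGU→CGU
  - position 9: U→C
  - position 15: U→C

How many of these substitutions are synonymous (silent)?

Codon 1: AUG (Met) → AUA (Ile) — missense.
Codon 2: AGU (Ser) → CGU (Arg) — missense.
Codon 3: GAU (Asp) → GAC (Asp) — synonymous.
Codon 5: AUU (Ile) → AUC (Ile) — synonymous.
Synonymous: 2 of 4.

2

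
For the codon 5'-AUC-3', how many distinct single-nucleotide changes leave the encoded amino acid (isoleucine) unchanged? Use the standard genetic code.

Position 1: none → 0 synonymous.
Position 2: none → 0 synonymous.
Position 3: AUU, AUA → 2 synonymous.
Total: 0 + 0 + 2 = 2.

2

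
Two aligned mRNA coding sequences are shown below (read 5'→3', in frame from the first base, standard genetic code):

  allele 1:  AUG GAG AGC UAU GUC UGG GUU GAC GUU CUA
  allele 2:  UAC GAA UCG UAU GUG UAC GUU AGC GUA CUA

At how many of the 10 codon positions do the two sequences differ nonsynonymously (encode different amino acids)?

3

Codon 1: AUG Met / UAC Tyr — nonsynonymous.
Codon 2: GAG Glu / GAA Glu — synonymous.
Codon 3: AGC Ser / UCG Ser — synonymous.
Codon 4: UAU Tyr / UAU Tyr — identical.
Codon 5: GUC Val / GUG Val — synonymous.
Codon 6: UGG Trp / UAC Tyr — nonsynonymous.
Codon 7: GUU Val / GUU Val — identical.
Codon 8: GAC Asp / AGC Ser — nonsynonymous.
Codon 9: GUU Val / GUA Val — synonymous.
Codon 10: CUA Leu / CUA Leu — identical.
Nonsynonymous differences: 3.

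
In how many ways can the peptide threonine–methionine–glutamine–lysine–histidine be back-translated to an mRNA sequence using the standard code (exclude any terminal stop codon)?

Thr: 4 codons.
Met: 1 codon.
Gln: 2 codons.
Lys: 2 codons.
His: 2 codons.
4 × 1 × 2 × 2 × 2 = 32.

32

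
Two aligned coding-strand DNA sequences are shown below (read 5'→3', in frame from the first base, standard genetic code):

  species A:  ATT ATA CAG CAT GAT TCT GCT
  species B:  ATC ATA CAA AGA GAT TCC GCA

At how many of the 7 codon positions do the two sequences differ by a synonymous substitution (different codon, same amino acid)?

Codon 1: ATT Ile / ATC Ile — synonymous.
Codon 2: ATA Ile / ATA Ile — identical.
Codon 3: CAG Gln / CAA Gln — synonymous.
Codon 4: CAT His / AGA Arg — nonsynonymous.
Codon 5: GAT Asp / GAT Asp — identical.
Codon 6: TCT Ser / TCC Ser — synonymous.
Codon 7: GCT Ala / GCA Ala — synonymous.
Synonymous differences: 4.

4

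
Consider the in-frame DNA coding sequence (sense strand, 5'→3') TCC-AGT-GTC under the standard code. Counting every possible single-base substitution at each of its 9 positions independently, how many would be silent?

7

Codon 1 (TCC, Ser): 3 synonymous substitutions.
Codon 2 (AGT, Ser): 1 synonymous substitution.
Codon 3 (GTC, Val): 3 synonymous substitutions.
Total: 3 + 1 + 3 = 7.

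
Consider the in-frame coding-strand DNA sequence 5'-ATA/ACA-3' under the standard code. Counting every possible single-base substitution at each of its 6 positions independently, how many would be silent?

Codon 1 (ATA, Ile): 2 synonymous substitutions.
Codon 2 (ACA, Thr): 3 synonymous substitutions.
Total: 2 + 3 = 5.

5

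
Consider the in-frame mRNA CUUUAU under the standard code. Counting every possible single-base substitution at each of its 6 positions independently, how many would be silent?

Codon 1 (CUU, Leu): 3 synonymous substitutions.
Codon 2 (UAU, Tyr): 1 synonymous substitution.
Total: 3 + 1 = 4.

4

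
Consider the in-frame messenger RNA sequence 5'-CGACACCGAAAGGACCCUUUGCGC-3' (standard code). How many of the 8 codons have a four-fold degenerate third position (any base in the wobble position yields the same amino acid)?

4

Codon 1 CGA (Arg): third position 4-fold.
Codon 2 CAC (His): third position 2-fold.
Codon 3 CGA (Arg): third position 4-fold.
Codon 4 AAG (Lys): third position 2-fold.
Codon 5 GAC (Asp): third position 2-fold.
Codon 6 CCU (Pro): third position 4-fold.
Codon 7 UUG (Leu): third position 2-fold.
Codon 8 CGC (Arg): third position 4-fold.
Four-fold degenerate third positions: 4.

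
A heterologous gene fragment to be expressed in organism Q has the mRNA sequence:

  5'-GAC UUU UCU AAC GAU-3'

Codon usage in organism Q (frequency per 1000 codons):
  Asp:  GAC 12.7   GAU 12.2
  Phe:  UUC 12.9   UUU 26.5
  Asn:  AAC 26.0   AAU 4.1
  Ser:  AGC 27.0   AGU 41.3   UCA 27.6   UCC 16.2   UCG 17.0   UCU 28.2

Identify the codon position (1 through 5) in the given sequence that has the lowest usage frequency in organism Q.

Codon 1 GAC (Asp): 12.7 per 1000.
Codon 2 UUU (Phe): 26.5 per 1000.
Codon 3 UCU (Ser): 28.2 per 1000.
Codon 4 AAC (Asn): 26.0 per 1000.
Codon 5 GAU (Asp): 12.2 per 1000.
Lowest frequency is 12.2 at codon 5.

5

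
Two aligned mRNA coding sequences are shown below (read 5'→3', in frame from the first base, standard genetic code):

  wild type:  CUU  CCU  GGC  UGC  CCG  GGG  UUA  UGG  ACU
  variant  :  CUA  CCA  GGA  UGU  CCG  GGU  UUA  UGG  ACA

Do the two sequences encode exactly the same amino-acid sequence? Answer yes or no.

Codon 1: CUU Leu / CUA Leu — synonymous.
Codon 2: CCU Pro / CCA Pro — synonymous.
Codon 3: GGC Gly / GGA Gly — synonymous.
Codon 4: UGC Cys / UGU Cys — synonymous.
Codon 5: CCG Pro / CCG Pro — identical.
Codon 6: GGG Gly / GGU Gly — synonymous.
Codon 7: UUA Leu / UUA Leu — identical.
Codon 8: UGG Trp / UGG Trp — identical.
Codon 9: ACU Thr / ACA Thr — synonymous.
Nonsynonymous differences: 0 → same protein.

yes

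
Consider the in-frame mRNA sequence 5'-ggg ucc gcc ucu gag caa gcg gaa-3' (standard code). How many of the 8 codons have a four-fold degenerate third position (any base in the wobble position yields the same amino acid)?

5

Codon 1 GGG (Gly): third position 4-fold.
Codon 2 UCC (Ser): third position 4-fold.
Codon 3 GCC (Ala): third position 4-fold.
Codon 4 UCU (Ser): third position 4-fold.
Codon 5 GAG (Glu): third position 2-fold.
Codon 6 CAA (Gln): third position 2-fold.
Codon 7 GCG (Ala): third position 4-fold.
Codon 8 GAA (Glu): third position 2-fold.
Four-fold degenerate third positions: 5.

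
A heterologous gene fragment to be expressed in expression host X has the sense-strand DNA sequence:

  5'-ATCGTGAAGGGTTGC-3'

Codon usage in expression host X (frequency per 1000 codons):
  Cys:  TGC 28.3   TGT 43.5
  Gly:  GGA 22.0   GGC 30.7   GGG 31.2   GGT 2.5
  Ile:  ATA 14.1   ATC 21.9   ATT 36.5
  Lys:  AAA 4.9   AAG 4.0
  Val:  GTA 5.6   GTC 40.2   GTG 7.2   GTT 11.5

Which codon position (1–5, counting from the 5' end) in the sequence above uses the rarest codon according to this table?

4

Codon 1 ATC (Ile): 21.9 per 1000.
Codon 2 GTG (Val): 7.2 per 1000.
Codon 3 AAG (Lys): 4.0 per 1000.
Codon 4 GGT (Gly): 2.5 per 1000.
Codon 5 TGC (Cys): 28.3 per 1000.
Lowest frequency is 2.5 at codon 4.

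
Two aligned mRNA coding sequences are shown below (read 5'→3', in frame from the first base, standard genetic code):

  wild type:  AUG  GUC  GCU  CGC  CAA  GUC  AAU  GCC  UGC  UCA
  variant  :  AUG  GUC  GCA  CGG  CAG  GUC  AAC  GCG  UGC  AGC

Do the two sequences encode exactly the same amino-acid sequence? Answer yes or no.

Codon 1: AUG Met / AUG Met — identical.
Codon 2: GUC Val / GUC Val — identical.
Codon 3: GCU Ala / GCA Ala — synonymous.
Codon 4: CGC Arg / CGG Arg — synonymous.
Codon 5: CAA Gln / CAG Gln — synonymous.
Codon 6: GUC Val / GUC Val — identical.
Codon 7: AAU Asn / AAC Asn — synonymous.
Codon 8: GCC Ala / GCG Ala — synonymous.
Codon 9: UGC Cys / UGC Cys — identical.
Codon 10: UCA Ser / AGC Ser — synonymous.
Nonsynonymous differences: 0 → same protein.

yes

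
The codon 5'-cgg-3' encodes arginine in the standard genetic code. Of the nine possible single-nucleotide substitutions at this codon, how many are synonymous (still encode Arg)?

Position 1: AGG → 1 synonymous.
Position 2: none → 0 synonymous.
Position 3: CGU, CGC, CGA → 3 synonymous.
Total: 1 + 0 + 3 = 4.

4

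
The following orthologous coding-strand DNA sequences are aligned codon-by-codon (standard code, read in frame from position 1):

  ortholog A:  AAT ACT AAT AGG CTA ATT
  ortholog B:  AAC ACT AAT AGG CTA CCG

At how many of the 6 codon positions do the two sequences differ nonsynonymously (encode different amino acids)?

Codon 1: AAT Asn / AAC Asn — synonymous.
Codon 2: ACT Thr / ACT Thr — identical.
Codon 3: AAT Asn / AAT Asn — identical.
Codon 4: AGG Arg / AGG Arg — identical.
Codon 5: CTA Leu / CTA Leu — identical.
Codon 6: ATT Ile / CCG Pro — nonsynonymous.
Nonsynonymous differences: 1.

1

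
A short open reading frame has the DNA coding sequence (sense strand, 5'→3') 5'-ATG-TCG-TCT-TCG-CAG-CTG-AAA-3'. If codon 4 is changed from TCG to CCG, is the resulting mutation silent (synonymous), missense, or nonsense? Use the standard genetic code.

Position 10 falls in codon 4: TCG → Ser.
After the substitution the codon is CCG → Pro.
Ser ≠ Pro, so this is a missense mutation.

missense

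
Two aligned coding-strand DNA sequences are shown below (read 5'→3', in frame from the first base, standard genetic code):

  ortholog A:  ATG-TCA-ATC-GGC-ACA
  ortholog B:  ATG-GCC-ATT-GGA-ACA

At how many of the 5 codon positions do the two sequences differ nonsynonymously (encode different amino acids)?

Codon 1: ATG Met / ATG Met — identical.
Codon 2: TCA Ser / GCC Ala — nonsynonymous.
Codon 3: ATC Ile / ATT Ile — synonymous.
Codon 4: GGC Gly / GGA Gly — synonymous.
Codon 5: ACA Thr / ACA Thr — identical.
Nonsynonymous differences: 1.

1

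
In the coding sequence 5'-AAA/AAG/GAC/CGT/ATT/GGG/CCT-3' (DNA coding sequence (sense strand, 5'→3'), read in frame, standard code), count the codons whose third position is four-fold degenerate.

Codon 1 AAA (Lys): third position 2-fold.
Codon 2 AAG (Lys): third position 2-fold.
Codon 3 GAC (Asp): third position 2-fold.
Codon 4 CGT (Arg): third position 4-fold.
Codon 5 ATT (Ile): third position 3-fold.
Codon 6 GGG (Gly): third position 4-fold.
Codon 7 CCT (Pro): third position 4-fold.
Four-fold degenerate third positions: 3.

3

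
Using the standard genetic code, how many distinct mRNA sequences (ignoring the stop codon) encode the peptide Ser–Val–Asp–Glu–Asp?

192

Ser: 6 codons.
Val: 4 codons.
Asp: 2 codons.
Glu: 2 codons.
Asp: 2 codons.
6 × 4 × 2 × 2 × 2 = 192.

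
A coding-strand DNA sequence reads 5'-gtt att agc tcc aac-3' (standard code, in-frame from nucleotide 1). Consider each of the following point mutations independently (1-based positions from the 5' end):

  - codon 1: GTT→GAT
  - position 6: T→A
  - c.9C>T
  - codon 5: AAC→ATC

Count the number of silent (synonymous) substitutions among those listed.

Codon 1: GTT (Val) → GAT (Asp) — missense.
Codon 2: ATT (Ile) → ATA (Ile) — synonymous.
Codon 3: AGC (Ser) → AGT (Ser) — synonymous.
Codon 5: AAC (Asn) → ATC (Ile) — missense.
Synonymous: 2 of 4.

2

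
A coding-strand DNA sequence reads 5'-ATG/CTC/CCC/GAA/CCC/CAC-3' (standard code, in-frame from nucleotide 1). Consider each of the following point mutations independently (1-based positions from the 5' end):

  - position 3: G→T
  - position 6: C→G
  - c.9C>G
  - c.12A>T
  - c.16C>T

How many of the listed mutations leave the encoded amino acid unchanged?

2

Codon 1: ATG (Met) → ATT (Ile) — missense.
Codon 2: CTC (Leu) → CTG (Leu) — synonymous.
Codon 3: CCC (Pro) → CCG (Pro) — synonymous.
Codon 4: GAA (Glu) → GAT (Asp) — missense.
Codon 6: CAC (His) → TAC (Tyr) — missense.
Synonymous: 2 of 5.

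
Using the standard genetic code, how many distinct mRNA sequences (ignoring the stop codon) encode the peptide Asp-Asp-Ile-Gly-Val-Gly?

768

Asp: 2 codons.
Asp: 2 codons.
Ile: 3 codons.
Gly: 4 codons.
Val: 4 codons.
Gly: 4 codons.
2 × 2 × 3 × 4 × 4 × 4 = 768.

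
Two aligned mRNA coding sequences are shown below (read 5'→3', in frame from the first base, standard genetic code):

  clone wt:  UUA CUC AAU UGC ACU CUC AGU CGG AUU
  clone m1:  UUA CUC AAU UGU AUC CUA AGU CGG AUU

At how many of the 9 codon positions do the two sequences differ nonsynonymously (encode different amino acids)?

Codon 1: UUA Leu / UUA Leu — identical.
Codon 2: CUC Leu / CUC Leu — identical.
Codon 3: AAU Asn / AAU Asn — identical.
Codon 4: UGC Cys / UGU Cys — synonymous.
Codon 5: ACU Thr / AUC Ile — nonsynonymous.
Codon 6: CUC Leu / CUA Leu — synonymous.
Codon 7: AGU Ser / AGU Ser — identical.
Codon 8: CGG Arg / CGG Arg — identical.
Codon 9: AUU Ile / AUU Ile — identical.
Nonsynonymous differences: 1.

1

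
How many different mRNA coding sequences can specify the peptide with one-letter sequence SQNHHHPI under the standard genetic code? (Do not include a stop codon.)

Ser: 6 codons.
Gln: 2 codons.
Asn: 2 codons.
His: 2 codons.
His: 2 codons.
His: 2 codons.
Pro: 4 codons.
Ile: 3 codons.
6 × 2 × 2 × 2 × 2 × 2 × 4 × 3 = 2304.

2304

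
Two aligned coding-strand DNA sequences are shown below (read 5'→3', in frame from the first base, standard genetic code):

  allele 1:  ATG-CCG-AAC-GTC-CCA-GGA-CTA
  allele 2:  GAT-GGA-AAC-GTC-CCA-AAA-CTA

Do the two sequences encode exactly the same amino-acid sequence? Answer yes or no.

Codon 1: ATG Met / GAT Asp — nonsynonymous.
Codon 2: CCG Pro / GGA Gly — nonsynonymous.
Codon 3: AAC Asn / AAC Asn — identical.
Codon 4: GTC Val / GTC Val — identical.
Codon 5: CCA Pro / CCA Pro — identical.
Codon 6: GGA Gly / AAA Lys — nonsynonymous.
Codon 7: CTA Leu / CTA Leu — identical.
Nonsynonymous differences: 3 → different protein.

no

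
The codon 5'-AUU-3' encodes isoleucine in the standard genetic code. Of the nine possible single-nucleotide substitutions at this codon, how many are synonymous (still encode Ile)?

Position 1: none → 0 synonymous.
Position 2: none → 0 synonymous.
Position 3: AUC, AUA → 2 synonymous.
Total: 0 + 0 + 2 = 2.

2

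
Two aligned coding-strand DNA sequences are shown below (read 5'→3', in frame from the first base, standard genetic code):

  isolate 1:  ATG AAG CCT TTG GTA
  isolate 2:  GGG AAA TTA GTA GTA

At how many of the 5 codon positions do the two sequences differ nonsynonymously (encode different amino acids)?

3

Codon 1: ATG Met / GGG Gly — nonsynonymous.
Codon 2: AAG Lys / AAA Lys — synonymous.
Codon 3: CCT Pro / TTA Leu — nonsynonymous.
Codon 4: TTG Leu / GTA Val — nonsynonymous.
Codon 5: GTA Val / GTA Val — identical.
Nonsynonymous differences: 3.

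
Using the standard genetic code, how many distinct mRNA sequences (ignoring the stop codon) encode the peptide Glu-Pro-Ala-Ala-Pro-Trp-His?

1024

Glu: 2 codons.
Pro: 4 codons.
Ala: 4 codons.
Ala: 4 codons.
Pro: 4 codons.
Trp: 1 codon.
His: 2 codons.
2 × 4 × 4 × 4 × 4 × 1 × 2 = 1024.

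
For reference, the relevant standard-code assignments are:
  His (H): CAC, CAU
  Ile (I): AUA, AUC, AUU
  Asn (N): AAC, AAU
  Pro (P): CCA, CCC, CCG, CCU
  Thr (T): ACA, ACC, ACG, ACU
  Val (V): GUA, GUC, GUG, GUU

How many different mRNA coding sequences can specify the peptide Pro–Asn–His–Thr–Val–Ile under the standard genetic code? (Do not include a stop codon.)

768

Pro: 4 codons.
Asn: 2 codons.
His: 2 codons.
Thr: 4 codons.
Val: 4 codons.
Ile: 3 codons.
4 × 2 × 2 × 4 × 4 × 3 = 768.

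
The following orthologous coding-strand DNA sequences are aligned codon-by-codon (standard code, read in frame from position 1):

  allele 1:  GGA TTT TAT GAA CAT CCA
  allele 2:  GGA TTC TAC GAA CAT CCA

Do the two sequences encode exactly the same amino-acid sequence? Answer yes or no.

Codon 1: GGA Gly / GGA Gly — identical.
Codon 2: TTT Phe / TTC Phe — synonymous.
Codon 3: TAT Tyr / TAC Tyr — synonymous.
Codon 4: GAA Glu / GAA Glu — identical.
Codon 5: CAT His / CAT His — identical.
Codon 6: CCA Pro / CCA Pro — identical.
Nonsynonymous differences: 0 → same protein.

yes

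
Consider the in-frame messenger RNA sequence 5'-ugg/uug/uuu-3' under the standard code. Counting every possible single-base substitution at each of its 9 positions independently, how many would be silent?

Codon 1 (UGG, Trp): 0 synonymous substitutions.
Codon 2 (UUG, Leu): 2 synonymous substitutions.
Codon 3 (UUU, Phe): 1 synonymous substitution.
Total: 0 + 2 + 1 = 3.

3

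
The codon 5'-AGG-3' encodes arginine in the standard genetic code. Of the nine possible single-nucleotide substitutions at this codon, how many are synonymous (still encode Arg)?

2

Position 1: CGG → 1 synonymous.
Position 2: none → 0 synonymous.
Position 3: AGA → 1 synonymous.
Total: 1 + 0 + 1 = 2.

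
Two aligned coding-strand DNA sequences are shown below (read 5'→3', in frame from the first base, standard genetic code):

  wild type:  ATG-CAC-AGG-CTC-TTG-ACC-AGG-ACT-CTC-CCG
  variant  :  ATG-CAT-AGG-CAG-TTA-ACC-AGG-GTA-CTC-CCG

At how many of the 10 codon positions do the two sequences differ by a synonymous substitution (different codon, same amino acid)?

Codon 1: ATG Met / ATG Met — identical.
Codon 2: CAC His / CAT His — synonymous.
Codon 3: AGG Arg / AGG Arg — identical.
Codon 4: CTC Leu / CAG Gln — nonsynonymous.
Codon 5: TTG Leu / TTA Leu — synonymous.
Codon 6: ACC Thr / ACC Thr — identical.
Codon 7: AGG Arg / AGG Arg — identical.
Codon 8: ACT Thr / GTA Val — nonsynonymous.
Codon 9: CTC Leu / CTC Leu — identical.
Codon 10: CCG Pro / CCG Pro — identical.
Synonymous differences: 2.

2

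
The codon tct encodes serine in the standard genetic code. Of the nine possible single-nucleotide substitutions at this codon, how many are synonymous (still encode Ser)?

Position 1: none → 0 synonymous.
Position 2: none → 0 synonymous.
Position 3: TCC, TCA, TCG → 3 synonymous.
Total: 0 + 0 + 3 = 3.

3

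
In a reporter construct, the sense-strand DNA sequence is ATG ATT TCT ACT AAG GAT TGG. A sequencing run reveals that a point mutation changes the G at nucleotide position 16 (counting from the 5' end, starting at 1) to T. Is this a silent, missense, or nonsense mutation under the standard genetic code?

Position 16 falls in codon 6: GAT → Asp.
After the substitution the codon is TAT → Tyr.
Asp ≠ Tyr, so this is a missense mutation.

missense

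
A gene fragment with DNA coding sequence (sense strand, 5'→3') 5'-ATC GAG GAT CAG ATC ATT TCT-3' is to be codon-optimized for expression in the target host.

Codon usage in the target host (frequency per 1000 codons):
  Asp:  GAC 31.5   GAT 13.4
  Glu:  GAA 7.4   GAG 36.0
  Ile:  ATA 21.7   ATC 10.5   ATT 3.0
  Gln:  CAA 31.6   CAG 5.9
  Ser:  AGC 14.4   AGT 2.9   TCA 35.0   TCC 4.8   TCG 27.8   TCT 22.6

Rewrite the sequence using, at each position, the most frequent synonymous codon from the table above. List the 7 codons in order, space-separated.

ATA GAG GAC CAA ATA ATA TCA

Codon 1 (Ile): best is ATA at 21.7.
Codon 2 (Glu): best is GAG at 36.0.
Codon 3 (Asp): best is GAC at 31.5.
Codon 4 (Gln): best is CAA at 31.6.
Codon 5 (Ile): best is ATA at 21.7.
Codon 6 (Ile): best is ATA at 21.7.
Codon 7 (Ser): best is TCA at 35.0.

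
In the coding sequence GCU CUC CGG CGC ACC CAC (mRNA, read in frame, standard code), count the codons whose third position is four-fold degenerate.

5

Codon 1 GCU (Ala): third position 4-fold.
Codon 2 CUC (Leu): third position 4-fold.
Codon 3 CGG (Arg): third position 4-fold.
Codon 4 CGC (Arg): third position 4-fold.
Codon 5 ACC (Thr): third position 4-fold.
Codon 6 CAC (His): third position 2-fold.
Four-fold degenerate third positions: 5.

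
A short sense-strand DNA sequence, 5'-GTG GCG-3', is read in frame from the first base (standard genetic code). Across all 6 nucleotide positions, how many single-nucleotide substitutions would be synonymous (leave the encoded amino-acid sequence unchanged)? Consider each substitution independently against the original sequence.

6

Codon 1 (GTG, Val): 3 synonymous substitutions.
Codon 2 (GCG, Ala): 3 synonymous substitutions.
Total: 3 + 3 = 6.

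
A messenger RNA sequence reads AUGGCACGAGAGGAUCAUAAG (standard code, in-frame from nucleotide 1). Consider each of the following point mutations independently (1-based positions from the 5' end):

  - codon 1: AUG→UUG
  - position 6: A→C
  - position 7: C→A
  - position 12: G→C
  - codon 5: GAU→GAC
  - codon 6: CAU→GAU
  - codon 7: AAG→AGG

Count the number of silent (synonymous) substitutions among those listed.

Codon 1: AUG (Met) → UUG (Leu) — missense.
Codon 2: GCA (Ala) → GCC (Ala) — synonymous.
Codon 3: CGA (Arg) → AGA (Arg) — synonymous.
Codon 4: GAG (Glu) → GAC (Asp) — missense.
Codon 5: GAU (Asp) → GAC (Asp) — synonymous.
Codon 6: CAU (His) → GAU (Asp) — missense.
Codon 7: AAG (Lys) → AGG (Arg) — missense.
Synonymous: 3 of 7.

3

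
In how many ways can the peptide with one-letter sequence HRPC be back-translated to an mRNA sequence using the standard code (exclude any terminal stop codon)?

96

His: 2 codons.
Arg: 6 codons.
Pro: 4 codons.
Cys: 2 codons.
2 × 6 × 4 × 2 = 96.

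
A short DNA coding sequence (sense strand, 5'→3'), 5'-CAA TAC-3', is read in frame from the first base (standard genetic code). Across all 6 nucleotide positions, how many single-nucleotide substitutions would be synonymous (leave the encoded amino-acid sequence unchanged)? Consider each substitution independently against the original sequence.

Codon 1 (CAA, Gln): 1 synonymous substitution.
Codon 2 (TAC, Tyr): 1 synonymous substitution.
Total: 1 + 1 = 2.

2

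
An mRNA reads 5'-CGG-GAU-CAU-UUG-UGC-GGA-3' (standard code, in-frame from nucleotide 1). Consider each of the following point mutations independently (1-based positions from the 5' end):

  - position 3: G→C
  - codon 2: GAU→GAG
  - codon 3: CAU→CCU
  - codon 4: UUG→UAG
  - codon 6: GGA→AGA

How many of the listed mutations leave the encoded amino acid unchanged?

Codon 1: CGG (Arg) → CGC (Arg) — synonymous.
Codon 2: GAU (Asp) → GAG (Glu) — missense.
Codon 3: CAU (His) → CCU (Pro) — missense.
Codon 4: UUG (Leu) → UAG (Stop) — nonsense.
Codon 6: GGA (Gly) → AGA (Arg) — missense.
Synonymous: 1 of 5.

1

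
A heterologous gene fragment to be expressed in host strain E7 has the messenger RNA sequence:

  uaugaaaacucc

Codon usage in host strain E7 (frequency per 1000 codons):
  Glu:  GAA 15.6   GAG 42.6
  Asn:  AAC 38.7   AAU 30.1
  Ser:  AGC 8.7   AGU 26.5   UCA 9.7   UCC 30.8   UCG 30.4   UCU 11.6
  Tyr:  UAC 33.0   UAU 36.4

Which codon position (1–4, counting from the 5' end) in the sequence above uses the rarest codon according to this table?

2

Codon 1 UAU (Tyr): 36.4 per 1000.
Codon 2 GAA (Glu): 15.6 per 1000.
Codon 3 AAC (Asn): 38.7 per 1000.
Codon 4 UCC (Ser): 30.8 per 1000.
Lowest frequency is 15.6 at codon 2.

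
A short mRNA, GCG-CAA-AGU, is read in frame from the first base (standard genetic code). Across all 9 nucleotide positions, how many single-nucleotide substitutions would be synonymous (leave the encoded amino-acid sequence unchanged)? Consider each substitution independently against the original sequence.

5

Codon 1 (GCG, Ala): 3 synonymous substitutions.
Codon 2 (CAA, Gln): 1 synonymous substitution.
Codon 3 (AGU, Ser): 1 synonymous substitution.
Total: 3 + 1 + 1 = 5.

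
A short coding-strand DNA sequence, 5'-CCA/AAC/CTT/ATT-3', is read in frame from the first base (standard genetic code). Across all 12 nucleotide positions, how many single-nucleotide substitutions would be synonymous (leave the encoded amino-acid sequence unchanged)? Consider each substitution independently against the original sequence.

9

Codon 1 (CCA, Pro): 3 synonymous substitutions.
Codon 2 (AAC, Asn): 1 synonymous substitution.
Codon 3 (CTT, Leu): 3 synonymous substitutions.
Codon 4 (ATT, Ile): 2 synonymous substitutions.
Total: 3 + 1 + 3 + 2 = 9.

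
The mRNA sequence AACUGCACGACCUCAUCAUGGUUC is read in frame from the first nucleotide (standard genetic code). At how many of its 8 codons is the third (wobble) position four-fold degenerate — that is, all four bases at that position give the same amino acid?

4

Codon 1 AAC (Asn): third position 2-fold.
Codon 2 UGC (Cys): third position 2-fold.
Codon 3 ACG (Thr): third position 4-fold.
Codon 4 ACC (Thr): third position 4-fold.
Codon 5 UCA (Ser): third position 4-fold.
Codon 6 UCA (Ser): third position 4-fold.
Codon 7 UGG (Trp): third position 1-fold.
Codon 8 UUC (Phe): third position 2-fold.
Four-fold degenerate third positions: 4.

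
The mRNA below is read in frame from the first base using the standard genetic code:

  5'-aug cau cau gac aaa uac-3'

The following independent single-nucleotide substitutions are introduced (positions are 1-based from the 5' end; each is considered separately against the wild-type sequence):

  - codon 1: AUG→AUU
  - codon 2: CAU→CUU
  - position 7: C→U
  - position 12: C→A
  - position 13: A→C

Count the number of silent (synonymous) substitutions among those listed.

0

Codon 1: AUG (Met) → AUU (Ile) — missense.
Codon 2: CAU (His) → CUU (Leu) — missense.
Codon 3: CAU (His) → UAU (Tyr) — missense.
Codon 4: GAC (Asp) → GAA (Glu) — missense.
Codon 5: AAA (Lys) → CAA (Gln) — missense.
Synonymous: 0 of 5.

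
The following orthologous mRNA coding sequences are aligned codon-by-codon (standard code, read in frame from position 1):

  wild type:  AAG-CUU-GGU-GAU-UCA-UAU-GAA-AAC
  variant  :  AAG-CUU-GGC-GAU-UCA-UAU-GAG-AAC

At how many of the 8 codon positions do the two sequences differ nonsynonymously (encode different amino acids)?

Codon 1: AAG Lys / AAG Lys — identical.
Codon 2: CUU Leu / CUU Leu — identical.
Codon 3: GGU Gly / GGC Gly — synonymous.
Codon 4: GAU Asp / GAU Asp — identical.
Codon 5: UCA Ser / UCA Ser — identical.
Codon 6: UAU Tyr / UAU Tyr — identical.
Codon 7: GAA Glu / GAG Glu — synonymous.
Codon 8: AAC Asn / AAC Asn — identical.
Nonsynonymous differences: 0.

0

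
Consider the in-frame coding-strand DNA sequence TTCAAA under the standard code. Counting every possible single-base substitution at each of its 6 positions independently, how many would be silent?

Codon 1 (TTC, Phe): 1 synonymous substitution.
Codon 2 (AAA, Lys): 1 synonymous substitution.
Total: 1 + 1 = 2.

2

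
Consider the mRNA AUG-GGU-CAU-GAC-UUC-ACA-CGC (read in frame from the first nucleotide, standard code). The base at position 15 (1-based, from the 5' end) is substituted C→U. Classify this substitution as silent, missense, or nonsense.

silent

Position 15 falls in codon 5: UUC → Phe.
After the substitution the codon is UUU → Phe.
Both encode Phe, so the change is synonymous.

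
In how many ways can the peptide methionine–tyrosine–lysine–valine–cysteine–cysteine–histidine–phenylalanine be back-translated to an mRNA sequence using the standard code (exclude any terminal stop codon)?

256

Met: 1 codon.
Tyr: 2 codons.
Lys: 2 codons.
Val: 4 codons.
Cys: 2 codons.
Cys: 2 codons.
His: 2 codons.
Phe: 2 codons.
1 × 2 × 2 × 4 × 2 × 2 × 2 × 2 = 256.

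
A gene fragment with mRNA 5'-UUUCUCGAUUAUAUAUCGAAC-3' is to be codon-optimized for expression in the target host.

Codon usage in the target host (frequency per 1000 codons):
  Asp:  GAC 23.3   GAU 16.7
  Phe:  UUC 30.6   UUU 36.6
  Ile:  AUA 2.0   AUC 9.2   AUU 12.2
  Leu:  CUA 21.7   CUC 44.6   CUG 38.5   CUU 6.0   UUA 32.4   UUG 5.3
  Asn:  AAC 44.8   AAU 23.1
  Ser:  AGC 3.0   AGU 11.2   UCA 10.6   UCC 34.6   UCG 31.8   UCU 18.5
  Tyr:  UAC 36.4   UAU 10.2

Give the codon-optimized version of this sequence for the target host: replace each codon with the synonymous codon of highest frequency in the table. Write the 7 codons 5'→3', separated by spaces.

UUU CUC GAC UAC AUU UCC AAC

Codon 1 (Phe): best is UUU at 36.6.
Codon 2 (Leu): best is CUC at 44.6.
Codon 3 (Asp): best is GAC at 23.3.
Codon 4 (Tyr): best is UAC at 36.4.
Codon 5 (Ile): best is AUU at 12.2.
Codon 6 (Ser): best is UCC at 34.6.
Codon 7 (Asn): best is AAC at 44.8.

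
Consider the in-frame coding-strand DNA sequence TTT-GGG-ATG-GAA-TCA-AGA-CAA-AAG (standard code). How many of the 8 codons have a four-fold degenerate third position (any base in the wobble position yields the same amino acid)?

2

Codon 1 TTT (Phe): third position 2-fold.
Codon 2 GGG (Gly): third position 4-fold.
Codon 3 ATG (Met): third position 1-fold.
Codon 4 GAA (Glu): third position 2-fold.
Codon 5 TCA (Ser): third position 4-fold.
Codon 6 AGA (Arg): third position 2-fold.
Codon 7 CAA (Gln): third position 2-fold.
Codon 8 AAG (Lys): third position 2-fold.
Four-fold degenerate third positions: 2.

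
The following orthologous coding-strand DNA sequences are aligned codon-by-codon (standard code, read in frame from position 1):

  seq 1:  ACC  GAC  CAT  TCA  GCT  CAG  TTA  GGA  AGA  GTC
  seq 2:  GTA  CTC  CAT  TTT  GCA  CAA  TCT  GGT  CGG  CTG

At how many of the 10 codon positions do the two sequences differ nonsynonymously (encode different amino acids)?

Codon 1: ACC Thr / GTA Val — nonsynonymous.
Codon 2: GAC Asp / CTC Leu — nonsynonymous.
Codon 3: CAT His / CAT His — identical.
Codon 4: TCA Ser / TTT Phe — nonsynonymous.
Codon 5: GCT Ala / GCA Ala — synonymous.
Codon 6: CAG Gln / CAA Gln — synonymous.
Codon 7: TTA Leu / TCT Ser — nonsynonymous.
Codon 8: GGA Gly / GGT Gly — synonymous.
Codon 9: AGA Arg / CGG Arg — synonymous.
Codon 10: GTC Val / CTG Leu — nonsynonymous.
Nonsynonymous differences: 5.

5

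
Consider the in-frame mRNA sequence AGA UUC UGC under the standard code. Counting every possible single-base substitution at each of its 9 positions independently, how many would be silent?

4

Codon 1 (AGA, Arg): 2 synonymous substitutions.
Codon 2 (UUC, Phe): 1 synonymous substitution.
Codon 3 (UGC, Cys): 1 synonymous substitution.
Total: 2 + 1 + 1 = 4.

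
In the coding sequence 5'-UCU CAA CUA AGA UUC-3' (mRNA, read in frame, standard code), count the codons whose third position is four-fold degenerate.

Codon 1 UCU (Ser): third position 4-fold.
Codon 2 CAA (Gln): third position 2-fold.
Codon 3 CUA (Leu): third position 4-fold.
Codon 4 AGA (Arg): third position 2-fold.
Codon 5 UUC (Phe): third position 2-fold.
Four-fold degenerate third positions: 2.

2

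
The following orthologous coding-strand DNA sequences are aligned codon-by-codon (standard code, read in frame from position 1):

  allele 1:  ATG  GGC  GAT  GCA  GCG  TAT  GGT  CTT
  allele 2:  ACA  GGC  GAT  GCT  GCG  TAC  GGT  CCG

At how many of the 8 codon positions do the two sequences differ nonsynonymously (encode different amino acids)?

2

Codon 1: ATG Met / ACA Thr — nonsynonymous.
Codon 2: GGC Gly / GGC Gly — identical.
Codon 3: GAT Asp / GAT Asp — identical.
Codon 4: GCA Ala / GCT Ala — synonymous.
Codon 5: GCG Ala / GCG Ala — identical.
Codon 6: TAT Tyr / TAC Tyr — synonymous.
Codon 7: GGT Gly / GGT Gly — identical.
Codon 8: CTT Leu / CCG Pro — nonsynonymous.
Nonsynonymous differences: 2.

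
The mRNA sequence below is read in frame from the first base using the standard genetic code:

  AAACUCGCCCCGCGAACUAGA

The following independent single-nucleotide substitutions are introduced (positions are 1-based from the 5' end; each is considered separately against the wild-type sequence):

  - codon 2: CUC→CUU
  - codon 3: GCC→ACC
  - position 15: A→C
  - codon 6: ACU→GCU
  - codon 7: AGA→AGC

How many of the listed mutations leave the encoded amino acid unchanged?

Codon 2: CUC (Leu) → CUU (Leu) — synonymous.
Codon 3: GCC (Ala) → ACC (Thr) — missense.
Codon 5: CGA (Arg) → CGC (Arg) — synonymous.
Codon 6: ACU (Thr) → GCU (Ala) — missense.
Codon 7: AGA (Arg) → AGC (Ser) — missense.
Synonymous: 2 of 5.

2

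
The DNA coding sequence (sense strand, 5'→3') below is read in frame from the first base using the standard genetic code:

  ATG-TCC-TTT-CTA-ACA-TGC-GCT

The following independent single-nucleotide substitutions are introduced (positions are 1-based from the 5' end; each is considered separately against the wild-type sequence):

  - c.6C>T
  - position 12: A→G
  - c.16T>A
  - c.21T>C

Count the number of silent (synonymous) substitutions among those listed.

3

Codon 2: TCC (Ser) → TCT (Ser) — synonymous.
Codon 4: CTA (Leu) → CTG (Leu) — synonymous.
Codon 6: TGC (Cys) → AGC (Ser) — missense.
Codon 7: GCT (Ala) → GCC (Ala) — synonymous.
Synonymous: 3 of 4.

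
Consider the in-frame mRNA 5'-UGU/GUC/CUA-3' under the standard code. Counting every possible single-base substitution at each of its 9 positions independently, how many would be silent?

8

Codon 1 (UGU, Cys): 1 synonymous substitution.
Codon 2 (GUC, Val): 3 synonymous substitutions.
Codon 3 (CUA, Leu): 4 synonymous substitutions.
Total: 1 + 3 + 4 = 8.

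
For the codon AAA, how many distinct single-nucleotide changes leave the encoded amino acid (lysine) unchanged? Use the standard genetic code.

1

Position 1: none → 0 synonymous.
Position 2: none → 0 synonymous.
Position 3: AAG → 1 synonymous.
Total: 0 + 0 + 1 = 1.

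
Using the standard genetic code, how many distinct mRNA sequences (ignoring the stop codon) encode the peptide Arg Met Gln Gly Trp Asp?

Arg: 6 codons.
Met: 1 codon.
Gln: 2 codons.
Gly: 4 codons.
Trp: 1 codon.
Asp: 2 codons.
6 × 1 × 2 × 4 × 1 × 2 = 96.

96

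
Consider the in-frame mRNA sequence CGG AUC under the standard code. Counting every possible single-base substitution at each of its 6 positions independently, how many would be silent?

6

Codon 1 (CGG, Arg): 4 synonymous substitutions.
Codon 2 (AUC, Ile): 2 synonymous substitutions.
Total: 4 + 2 = 6.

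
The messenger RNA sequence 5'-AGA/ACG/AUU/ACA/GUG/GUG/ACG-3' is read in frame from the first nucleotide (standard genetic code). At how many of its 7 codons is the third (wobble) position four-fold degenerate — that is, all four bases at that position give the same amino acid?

Codon 1 AGA (Arg): third position 2-fold.
Codon 2 ACG (Thr): third position 4-fold.
Codon 3 AUU (Ile): third position 3-fold.
Codon 4 ACA (Thr): third position 4-fold.
Codon 5 GUG (Val): third position 4-fold.
Codon 6 GUG (Val): third position 4-fold.
Codon 7 ACG (Thr): third position 4-fold.
Four-fold degenerate third positions: 5.

5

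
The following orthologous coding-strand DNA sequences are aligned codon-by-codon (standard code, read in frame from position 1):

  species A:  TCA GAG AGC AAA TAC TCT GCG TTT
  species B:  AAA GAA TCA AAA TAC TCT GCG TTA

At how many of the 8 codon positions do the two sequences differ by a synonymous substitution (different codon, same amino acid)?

2

Codon 1: TCA Ser / AAA Lys — nonsynonymous.
Codon 2: GAG Glu / GAA Glu — synonymous.
Codon 3: AGC Ser / TCA Ser — synonymous.
Codon 4: AAA Lys / AAA Lys — identical.
Codon 5: TAC Tyr / TAC Tyr — identical.
Codon 6: TCT Ser / TCT Ser — identical.
Codon 7: GCG Ala / GCG Ala — identical.
Codon 8: TTT Phe / TTA Leu — nonsynonymous.
Synonymous differences: 2.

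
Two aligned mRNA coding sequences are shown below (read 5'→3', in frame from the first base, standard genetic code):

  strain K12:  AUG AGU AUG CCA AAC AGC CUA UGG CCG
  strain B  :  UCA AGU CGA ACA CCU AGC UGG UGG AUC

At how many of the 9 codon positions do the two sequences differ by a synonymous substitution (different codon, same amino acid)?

0

Codon 1: AUG Met / UCA Ser — nonsynonymous.
Codon 2: AGU Ser / AGU Ser — identical.
Codon 3: AUG Met / CGA Arg — nonsynonymous.
Codon 4: CCA Pro / ACA Thr — nonsynonymous.
Codon 5: AAC Asn / CCU Pro — nonsynonymous.
Codon 6: AGC Ser / AGC Ser — identical.
Codon 7: CUA Leu / UGG Trp — nonsynonymous.
Codon 8: UGG Trp / UGG Trp — identical.
Codon 9: CCG Pro / AUC Ile — nonsynonymous.
Synonymous differences: 0.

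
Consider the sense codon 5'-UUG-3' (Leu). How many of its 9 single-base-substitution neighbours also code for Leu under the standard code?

2

Position 1: CUG → 1 synonymous.
Position 2: none → 0 synonymous.
Position 3: UUA → 1 synonymous.
Total: 1 + 0 + 1 = 2.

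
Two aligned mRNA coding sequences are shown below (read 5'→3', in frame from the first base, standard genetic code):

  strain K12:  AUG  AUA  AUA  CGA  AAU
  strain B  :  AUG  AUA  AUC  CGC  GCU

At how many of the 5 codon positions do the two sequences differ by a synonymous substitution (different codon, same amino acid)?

Codon 1: AUG Met / AUG Met — identical.
Codon 2: AUA Ile / AUA Ile — identical.
Codon 3: AUA Ile / AUC Ile — synonymous.
Codon 4: CGA Arg / CGC Arg — synonymous.
Codon 5: AAU Asn / GCU Ala — nonsynonymous.
Synonymous differences: 2.

2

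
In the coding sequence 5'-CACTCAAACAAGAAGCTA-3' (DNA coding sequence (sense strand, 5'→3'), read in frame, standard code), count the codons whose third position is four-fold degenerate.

Codon 1 CAC (His): third position 2-fold.
Codon 2 TCA (Ser): third position 4-fold.
Codon 3 AAC (Asn): third position 2-fold.
Codon 4 AAG (Lys): third position 2-fold.
Codon 5 AAG (Lys): third position 2-fold.
Codon 6 CTA (Leu): third position 4-fold.
Four-fold degenerate third positions: 2.

2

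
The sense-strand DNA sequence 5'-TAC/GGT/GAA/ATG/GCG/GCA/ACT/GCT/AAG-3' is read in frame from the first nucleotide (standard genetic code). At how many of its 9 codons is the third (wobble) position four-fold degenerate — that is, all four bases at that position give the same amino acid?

Codon 1 TAC (Tyr): third position 2-fold.
Codon 2 GGT (Gly): third position 4-fold.
Codon 3 GAA (Glu): third position 2-fold.
Codon 4 ATG (Met): third position 1-fold.
Codon 5 GCG (Ala): third position 4-fold.
Codon 6 GCA (Ala): third position 4-fold.
Codon 7 ACT (Thr): third position 4-fold.
Codon 8 GCT (Ala): third position 4-fold.
Codon 9 AAG (Lys): third position 2-fold.
Four-fold degenerate third positions: 5.

5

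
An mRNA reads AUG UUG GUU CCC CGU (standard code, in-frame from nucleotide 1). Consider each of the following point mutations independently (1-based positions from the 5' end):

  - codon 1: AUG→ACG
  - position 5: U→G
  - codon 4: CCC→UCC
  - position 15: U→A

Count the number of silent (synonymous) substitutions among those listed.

1

Codon 1: AUG (Met) → ACG (Thr) — missense.
Codon 2: UUG (Leu) → UGG (Trp) — missense.
Codon 4: CCC (Pro) → UCC (Ser) — missense.
Codon 5: CGU (Arg) → CGA (Arg) — synonymous.
Synonymous: 1 of 4.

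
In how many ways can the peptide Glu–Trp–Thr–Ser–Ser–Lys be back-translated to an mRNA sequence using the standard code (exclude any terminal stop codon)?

576

Glu: 2 codons.
Trp: 1 codon.
Thr: 4 codons.
Ser: 6 codons.
Ser: 6 codons.
Lys: 2 codons.
2 × 1 × 4 × 6 × 6 × 2 = 576.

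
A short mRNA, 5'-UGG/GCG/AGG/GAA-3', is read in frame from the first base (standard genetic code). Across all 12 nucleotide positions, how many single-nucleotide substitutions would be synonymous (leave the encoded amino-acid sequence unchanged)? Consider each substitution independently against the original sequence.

Codon 1 (UGG, Trp): 0 synonymous substitutions.
Codon 2 (GCG, Ala): 3 synonymous substitutions.
Codon 3 (AGG, Arg): 2 synonymous substitutions.
Codon 4 (GAA, Glu): 1 synonymous substitution.
Total: 0 + 3 + 2 + 1 = 6.

6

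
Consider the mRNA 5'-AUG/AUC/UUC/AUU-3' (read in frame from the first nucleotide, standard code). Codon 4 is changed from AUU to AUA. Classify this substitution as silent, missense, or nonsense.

silent

Position 12 falls in codon 4: AUU → Ile.
After the substitution the codon is AUA → Ile.
Both encode Ile, so the change is synonymous.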